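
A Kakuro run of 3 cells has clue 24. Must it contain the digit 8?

Yes

The only way to make 24 from 3 distinct digits is {7,8,9}, which contains 8.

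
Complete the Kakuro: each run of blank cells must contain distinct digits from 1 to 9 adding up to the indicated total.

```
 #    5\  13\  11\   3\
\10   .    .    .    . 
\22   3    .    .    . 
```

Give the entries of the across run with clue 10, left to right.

2 4 3 1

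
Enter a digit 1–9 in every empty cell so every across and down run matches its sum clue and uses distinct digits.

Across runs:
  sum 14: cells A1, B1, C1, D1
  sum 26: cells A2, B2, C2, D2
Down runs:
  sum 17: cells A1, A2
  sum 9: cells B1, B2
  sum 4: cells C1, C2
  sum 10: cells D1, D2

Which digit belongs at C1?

1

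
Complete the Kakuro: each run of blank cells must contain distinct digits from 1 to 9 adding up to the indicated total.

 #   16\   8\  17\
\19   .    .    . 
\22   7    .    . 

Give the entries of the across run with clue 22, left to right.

16 in 2 cells must be {7,9}; 17 in 2 cells must be {8,9}.
R1C1 = 16 − 7 = 9 completes the 16 down.
Given what's placed, R1C3 must be 8 to fit the 19 across and 17 down.
Given what's placed, R2C2 must be 6 to fit the 22 across and 8 down.
R2C3 = 22 − 13 = 9 completes the 22 across.
R1C2 = 19 − 17 = 2 completes the 19 across.

7 6 9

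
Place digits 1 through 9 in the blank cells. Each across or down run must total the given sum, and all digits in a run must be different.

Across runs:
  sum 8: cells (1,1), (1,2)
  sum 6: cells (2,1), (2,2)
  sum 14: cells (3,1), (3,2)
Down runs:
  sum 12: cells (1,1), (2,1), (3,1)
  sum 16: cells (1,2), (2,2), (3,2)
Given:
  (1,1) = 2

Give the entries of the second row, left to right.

4 2

(1,2) = 8 − 2 = 6 completes the 8 across.
Nothing is forced directly, so branch on (2,1), whose candidates are 1 or 4. If (2,1) = 1: then (2,2) would have to be in {5} for the 6 across but in {1,2,3,7,8,9} for the 16 down — contradiction. So (2,1) = 4.
(2,2) = 6 − 4 = 2 completes the 6 across.
(3,1) = 12 − 6 = 6 completes the 12 down.
(3,2) = 14 − 6 = 8 completes the 14 across.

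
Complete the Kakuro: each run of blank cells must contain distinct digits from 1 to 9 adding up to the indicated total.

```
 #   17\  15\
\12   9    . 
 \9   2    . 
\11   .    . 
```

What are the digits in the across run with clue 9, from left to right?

2 7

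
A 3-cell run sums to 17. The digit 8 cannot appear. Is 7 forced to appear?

Counterexample: {2,6,9} sums to 17 under that restriction without using 7.

No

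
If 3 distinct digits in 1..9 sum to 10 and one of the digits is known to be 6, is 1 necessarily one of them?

The only way to make 10 from 3 distinct digits under that restriction is {1,3,6}, which contains 1.

Yes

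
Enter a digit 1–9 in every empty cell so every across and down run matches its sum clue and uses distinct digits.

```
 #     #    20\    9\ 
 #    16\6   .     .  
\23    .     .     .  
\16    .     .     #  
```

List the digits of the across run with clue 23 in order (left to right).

9 6 8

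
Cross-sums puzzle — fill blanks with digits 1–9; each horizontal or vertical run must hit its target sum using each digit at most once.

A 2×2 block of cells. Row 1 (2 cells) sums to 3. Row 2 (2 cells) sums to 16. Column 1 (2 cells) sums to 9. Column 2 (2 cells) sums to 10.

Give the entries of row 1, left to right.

2, 1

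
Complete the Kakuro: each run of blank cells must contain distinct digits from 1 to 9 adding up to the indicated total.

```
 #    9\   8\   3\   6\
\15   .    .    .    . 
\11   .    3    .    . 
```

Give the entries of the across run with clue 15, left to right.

7 5 2 1

11 in 4 cells must be {1,2,3,5}; 3 in 2 cells must be {1,2}.
R1C2 = 8 − 3 = 5 completes the 8 down.
Nothing is forced directly, so branch on R1C3, whose candidates are 1 or 2. If R1C3 = 1: that forces R1C4 = 2, R2C3 = 2, after which R2C4 would have to be in {1,5} for the 11 across but in {4} for the 6 down — contradiction. So R1C3 = 2.
Given what's placed, R1C4 must be 1 to fit the 15 across and 6 down.
R2C3 = 3 − 2 = 1 completes the 3 down.
R2C4 = 6 − 1 = 5 completes the 6 down.
R1C1 = 15 − 8 = 7 completes the 15 across.
R2C1 = 11 − 9 = 2 completes the 11 across.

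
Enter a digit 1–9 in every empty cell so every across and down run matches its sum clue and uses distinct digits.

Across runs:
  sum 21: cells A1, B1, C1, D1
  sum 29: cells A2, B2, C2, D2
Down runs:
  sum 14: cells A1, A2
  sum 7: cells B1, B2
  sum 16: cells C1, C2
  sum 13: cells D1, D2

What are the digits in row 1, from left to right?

6 2 9 4

29 in 4 cells must be {5,7,8,9}; 16 in 2 cells must be {7,9}.
Only 5 fits B2 under both its across sum 29 and down sum 7.
B1 = 7 − 5 = 2 completes the 7 down.
Nothing is forced directly, so branch on A2, whose candidates are 8 or 9. If A2 = 9: that forces A1 = 5, after which C1 would have to be in {6,8} for the 21 across but in {7,9} for the 16 down — contradiction. So A2 = 8.
A1 = 14 − 8 = 6 completes the 14 down.
C1 = 9: the only remaining digit allowed by both the 21 across and the 16 down.
D1 = 21 − 17 = 4 completes the 21 across.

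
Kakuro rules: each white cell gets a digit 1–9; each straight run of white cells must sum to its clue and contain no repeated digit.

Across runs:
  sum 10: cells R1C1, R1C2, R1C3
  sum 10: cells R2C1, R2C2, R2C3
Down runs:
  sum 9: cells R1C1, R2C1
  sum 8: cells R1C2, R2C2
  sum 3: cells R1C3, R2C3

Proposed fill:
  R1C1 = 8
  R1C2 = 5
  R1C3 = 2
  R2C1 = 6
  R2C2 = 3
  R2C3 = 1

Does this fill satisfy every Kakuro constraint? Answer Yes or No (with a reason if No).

No — the down run R1C1–R2C1 sums to 14, not 9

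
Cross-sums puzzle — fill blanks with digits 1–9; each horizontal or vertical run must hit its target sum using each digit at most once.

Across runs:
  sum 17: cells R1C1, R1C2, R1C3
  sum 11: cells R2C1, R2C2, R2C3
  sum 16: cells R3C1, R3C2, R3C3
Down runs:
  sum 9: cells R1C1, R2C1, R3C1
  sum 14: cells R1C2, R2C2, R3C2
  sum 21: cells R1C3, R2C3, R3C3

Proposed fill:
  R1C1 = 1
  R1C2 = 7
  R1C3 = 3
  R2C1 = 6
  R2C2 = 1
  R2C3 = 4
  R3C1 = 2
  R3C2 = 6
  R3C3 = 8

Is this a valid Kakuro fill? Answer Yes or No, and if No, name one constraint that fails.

No — the down run R1C3–R3C3 sums to 15, not 21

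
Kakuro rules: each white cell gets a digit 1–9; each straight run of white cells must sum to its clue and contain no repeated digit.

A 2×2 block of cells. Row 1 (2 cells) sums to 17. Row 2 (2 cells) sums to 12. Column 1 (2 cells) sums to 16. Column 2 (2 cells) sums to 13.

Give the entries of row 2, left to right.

17 in 2 cells must be {8,9}; 16 in 2 cells must be {7,9}.
The 17 across and the 16 down share only 9, so (1,1) = 9.
(1,2) = 17 − 9 = 8 completes the 17 across.
(2,1) = 16 − 9 = 7 completes the 16 down.
(2,2) = 12 − 7 = 5 completes the 12 across.

7, 5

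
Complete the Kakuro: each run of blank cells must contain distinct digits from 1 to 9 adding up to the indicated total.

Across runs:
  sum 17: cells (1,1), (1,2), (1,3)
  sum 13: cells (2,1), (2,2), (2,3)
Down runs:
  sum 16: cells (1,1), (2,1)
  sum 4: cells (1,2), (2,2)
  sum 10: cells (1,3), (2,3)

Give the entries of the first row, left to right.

16 in 2 cells must be {7,9}; 4 in 2 cells must be {1,3}.
Nothing is forced directly, so branch on (1,2), whose candidates are 1 or 3. If (1,2) = 3: that forces (1,1) = 9, after which (1,3) would have to be in {5} for the 17 across but in {1,2,3,4,6,7,8,9} for the 10 down — contradiction. So (1,2) = 1.
(2,2) = 4 − 1 = 3 completes the 4 down.
Given what's placed, (2,1) must be 9 to fit the 13 across and 16 down.
(2,3) = 13 − 12 = 1 completes the 13 across.
(1,1) = 16 − 9 = 7 completes the 16 down.
(1,3) = 17 − 8 = 9 completes the 17 across.

7, 1, 9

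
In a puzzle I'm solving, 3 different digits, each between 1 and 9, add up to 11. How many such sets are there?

5

3 distinct digits from 1–9 sum between 6 and 24.
Enumerating: {1,2,8}, {1,3,7}, {1,4,6}, {2,3,6}, {2,4,5}.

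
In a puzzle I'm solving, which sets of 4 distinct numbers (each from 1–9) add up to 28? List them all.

4 distinct digits from 1–9 sum between 10 and 30.

{4,7,8,9}; {5,6,8,9}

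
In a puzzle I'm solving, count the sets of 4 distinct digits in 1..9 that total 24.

4 distinct digits from 1–9 sum between 10 and 30.

8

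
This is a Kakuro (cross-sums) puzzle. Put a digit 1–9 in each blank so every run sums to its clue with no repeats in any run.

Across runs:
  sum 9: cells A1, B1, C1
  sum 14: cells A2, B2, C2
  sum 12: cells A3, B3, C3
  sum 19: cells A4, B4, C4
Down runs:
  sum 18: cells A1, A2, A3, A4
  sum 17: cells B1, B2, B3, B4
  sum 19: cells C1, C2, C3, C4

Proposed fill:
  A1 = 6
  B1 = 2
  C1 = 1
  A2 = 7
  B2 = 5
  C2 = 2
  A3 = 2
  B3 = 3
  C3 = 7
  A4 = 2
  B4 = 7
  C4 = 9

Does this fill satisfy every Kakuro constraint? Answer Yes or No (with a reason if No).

No — the across run A4–C4 sums to 18, not 19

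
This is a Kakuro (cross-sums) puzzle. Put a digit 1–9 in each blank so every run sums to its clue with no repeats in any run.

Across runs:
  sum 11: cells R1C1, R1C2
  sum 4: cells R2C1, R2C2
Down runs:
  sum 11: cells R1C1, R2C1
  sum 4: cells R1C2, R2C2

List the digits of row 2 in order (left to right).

3, 1

4 in 2 cells must be {1,3}.
The 11 across and the 4 down share only 3, so R1C2 = 3.
The 4 across and the 11 down share only 3, so R2C1 = 3.
R2C2 = 4 − 3 = 1 completes the 4 across.
R1C1 = 11 − 3 = 8 completes the 11 across.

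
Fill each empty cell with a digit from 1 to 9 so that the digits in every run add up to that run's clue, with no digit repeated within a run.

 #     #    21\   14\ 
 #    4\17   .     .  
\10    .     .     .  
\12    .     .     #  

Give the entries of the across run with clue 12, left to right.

3 9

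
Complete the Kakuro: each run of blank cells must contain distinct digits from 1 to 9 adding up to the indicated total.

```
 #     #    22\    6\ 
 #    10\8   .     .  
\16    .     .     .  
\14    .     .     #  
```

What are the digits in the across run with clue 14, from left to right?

Nothing is forced directly, so branch on R1C2, whose candidates are 5 or 6 or 7. If R1C2 = 5: then R1C3 would have to be in {3} for the 8 across but in {1,2,4,5} for the 6 down — contradiction. If R1C2 = 6: that forces R1C3 = 2, R2C3 = 4, R3C2 = 9, R2C2 = 7, after which R3C1 would have to be in {5} for the 14 across but in {1,2,3,4,6,7,8,9} for the 10 down — contradiction. So R1C2 = 7.
R1C3 = 8 − 7 = 1 completes the 8 across.
R2C3 = 6 − 1 = 5 completes the 6 down.
R2C2 = 9: the only remaining digit allowed by both the 16 across and the 22 down.
R3C2 = 22 − 16 = 6 completes the 22 down.
R2C1 = 16 − 14 = 2 completes the 16 across.
R3C1 = 14 − 6 = 8 completes the 14 across.

8 6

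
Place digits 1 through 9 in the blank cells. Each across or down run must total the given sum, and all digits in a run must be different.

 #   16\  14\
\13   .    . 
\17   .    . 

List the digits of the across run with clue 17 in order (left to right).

17 in 2 cells must be {8,9}; 16 in 2 cells must be {7,9}.
The 17 across and the 16 down share only 9, so R2C1 = 9.
R2C2 = 17 − 9 = 8 completes the 17 across.
R1C1 = 16 − 9 = 7 completes the 16 down.
R1C2 = 13 − 7 = 6 completes the 13 across.

9 8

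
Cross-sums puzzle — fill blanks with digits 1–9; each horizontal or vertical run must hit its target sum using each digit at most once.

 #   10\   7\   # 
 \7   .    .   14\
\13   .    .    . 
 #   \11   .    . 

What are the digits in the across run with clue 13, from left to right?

7 1 5

7 in 3 cells must be {1,2,4}.
Nothing is forced directly, so branch on R3C2, whose candidates are 2 or 4. If R3C2 = 4: then R3C3 would have to be in {7} for the 11 across but in {5,6,8,9} for the 14 down — contradiction. So R3C2 = 2.
R3C3 = 11 − 2 = 9 completes the 11 across.
R2C3 = 14 − 9 = 5 completes the 14 down.
R2C2 = 1: the only remaining digit allowed by both the 13 across and the 7 down.
R1C2 = 7 − 3 = 4 completes the 7 down.
R2C1 = 13 − 6 = 7 completes the 13 across.
R1C1 = 7 − 4 = 3 completes the 7 across.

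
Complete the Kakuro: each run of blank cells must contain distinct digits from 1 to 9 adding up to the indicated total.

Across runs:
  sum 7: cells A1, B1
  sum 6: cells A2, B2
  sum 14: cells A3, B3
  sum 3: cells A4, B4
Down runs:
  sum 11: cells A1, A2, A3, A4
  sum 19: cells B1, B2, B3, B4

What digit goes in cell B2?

5

3 in 2 cells must be {1,2}; 11 in 4 cells must be {1,2,3,5}.
Only 5 fits A3 under both its across sum 14 and down sum 11.
B3 = 14 − 5 = 9 completes the 14 across.
Nothing is forced directly, so branch on A2, whose candidates are 1 or 2. If A2 = 2: that forces B2 = 4, A4 = 1, after which B4 would have to be in {2} for the 3 across but in {1,5} for the 19 down — contradiction. So A2 = 1.
B2 = 6 − 1 = 5 completes the 6 across.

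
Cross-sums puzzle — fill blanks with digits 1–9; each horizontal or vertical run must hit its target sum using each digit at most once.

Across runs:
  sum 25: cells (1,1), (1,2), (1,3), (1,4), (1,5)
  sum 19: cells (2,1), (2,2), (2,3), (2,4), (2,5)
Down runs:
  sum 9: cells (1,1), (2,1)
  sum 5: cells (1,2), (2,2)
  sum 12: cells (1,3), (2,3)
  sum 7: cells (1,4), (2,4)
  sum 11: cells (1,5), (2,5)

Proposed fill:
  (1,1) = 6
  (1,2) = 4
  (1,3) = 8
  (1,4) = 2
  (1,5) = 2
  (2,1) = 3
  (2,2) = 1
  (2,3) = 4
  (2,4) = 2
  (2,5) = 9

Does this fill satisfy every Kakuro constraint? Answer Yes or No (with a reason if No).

No — the across run (1,1)–(1,5) sums to 22, not 25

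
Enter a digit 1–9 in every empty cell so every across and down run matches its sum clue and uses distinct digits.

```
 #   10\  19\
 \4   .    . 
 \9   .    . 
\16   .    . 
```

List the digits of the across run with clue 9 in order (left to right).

4 in 2 cells must be {1,3}; 16 in 2 cells must be {7,9}.
The 4 across and the 19 down share only 3, so R1C2 = 3.
Given what's placed, R2C2 must be 7 to fit the 9 across and 19 down.
R3C1 = 7: only digit in both the 16-across and 10-down candidate sets.
R3C2 = 16 − 7 = 9 completes the 16 across.
R1C1 = 4 − 3 = 1 completes the 4 across.
R2C1 = 9 − 7 = 2 completes the 9 across.

2 7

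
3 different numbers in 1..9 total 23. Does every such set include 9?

Yes

The only way to make 23 from 3 distinct digits is {6,8,9}, which contains 9.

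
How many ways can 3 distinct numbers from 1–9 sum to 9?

3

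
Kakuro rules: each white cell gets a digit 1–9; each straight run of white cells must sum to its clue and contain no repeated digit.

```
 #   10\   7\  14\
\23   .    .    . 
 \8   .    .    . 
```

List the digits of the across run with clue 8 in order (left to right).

23 in 3 cells must be {6,8,9}.
The 23 across and the 7 down share only 6, so R1C2 = 6.
R2C2 = 7 − 6 = 1 completes the 7 down.
Given what's placed, R2C3 must be 5 to fit the 8 across and 14 down.
R1C3 = 14 − 5 = 9 completes the 14 down.
R2C1 = 8 − 6 = 2 completes the 8 across.
R1C1 = 23 − 15 = 8 completes the 23 across.

2 1 5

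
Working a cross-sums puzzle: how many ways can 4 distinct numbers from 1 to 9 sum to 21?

11

4 distinct digits from 1–9 sum between 10 and 30.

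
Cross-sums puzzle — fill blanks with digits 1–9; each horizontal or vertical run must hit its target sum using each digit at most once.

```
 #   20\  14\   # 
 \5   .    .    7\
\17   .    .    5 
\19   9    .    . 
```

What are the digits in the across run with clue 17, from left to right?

R3C3 = 7 − 5 = 2 completes the 7 down.
R3C2 = 19 − 11 = 8 completes the 19 across.
Given what's placed, R2C2 must be 4 to fit the 17 across and 14 down.
R1C2 = 14 − 12 = 2 completes the 14 down.
R2C1 = 17 − 9 = 8 completes the 17 across.
R1C1 = 5 − 2 = 3 completes the 5 across.

8 4 5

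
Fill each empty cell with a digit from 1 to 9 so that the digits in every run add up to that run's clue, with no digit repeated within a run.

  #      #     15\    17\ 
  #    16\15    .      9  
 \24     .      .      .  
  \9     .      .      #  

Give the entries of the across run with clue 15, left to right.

6 9

24 in 3 cells must be {7,8,9}; 16 in 2 cells must be {7,9}; 17 in 2 cells must be {8,9}.
R1C2 = 15 − 9 = 6 completes the 15 across.
R2C3 = 17 − 9 = 8 completes the 17 down.
Intersecting the 9 across with the 16 down forces R3C1 = 7.
R3C2 = 9 − 7 = 2 completes the 9 across.
R2C1 = 16 − 7 = 9 completes the 16 down.
R2C2 = 24 − 17 = 7 completes the 24 across.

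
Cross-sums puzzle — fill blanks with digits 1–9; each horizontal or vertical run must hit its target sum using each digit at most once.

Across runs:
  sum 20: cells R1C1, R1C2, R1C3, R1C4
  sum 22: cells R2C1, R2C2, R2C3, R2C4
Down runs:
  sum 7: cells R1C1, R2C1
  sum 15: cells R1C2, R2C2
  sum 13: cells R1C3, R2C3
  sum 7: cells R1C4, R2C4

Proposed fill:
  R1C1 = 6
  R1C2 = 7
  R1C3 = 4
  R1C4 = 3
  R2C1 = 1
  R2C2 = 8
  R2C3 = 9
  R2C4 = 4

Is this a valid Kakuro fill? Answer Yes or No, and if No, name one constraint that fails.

Across: 6+7+4+3=20; 1+8+9+4=22. Down: 6+1=7; 7+8=15; 4+9=13; 3+4=7. No digit repeats within any run.

Yes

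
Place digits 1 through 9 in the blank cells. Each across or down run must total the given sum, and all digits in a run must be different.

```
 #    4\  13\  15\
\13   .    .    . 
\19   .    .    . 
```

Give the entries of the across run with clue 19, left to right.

4 in 2 cells must be {1,3}.
The 19 across and the 4 down share only 3, so R2C1 = 3.
R1C1 = 4 − 3 = 1 completes the 4 down.
Nothing is forced directly, so branch on R2C2, whose candidates are 7 or 9. If R2C2 = 7: then R1C2 would have to be in {3,4,5,7,8,9} for the 13 across but in {6} for the 13 down — contradiction. So R2C2 = 9.
R1C2 = 13 − 9 = 4 completes the 13 down.
R1C3 = 13 − 5 = 8 completes the 13 across.
R2C3 = 19 − 12 = 7 completes the 19 across.

3 9 7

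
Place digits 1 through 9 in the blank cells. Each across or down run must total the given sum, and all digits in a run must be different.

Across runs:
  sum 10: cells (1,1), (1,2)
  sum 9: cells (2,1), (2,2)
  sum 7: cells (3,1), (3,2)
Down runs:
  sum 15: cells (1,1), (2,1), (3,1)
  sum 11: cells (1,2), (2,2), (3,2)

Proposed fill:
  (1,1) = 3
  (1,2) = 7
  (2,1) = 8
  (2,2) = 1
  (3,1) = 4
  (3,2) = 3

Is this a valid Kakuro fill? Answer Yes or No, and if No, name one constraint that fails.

Yes

Across: 3+7=10; 8+1=9; 4+3=7. Down: 3+8+4=15; 7+1+3=11. No digit repeats within any run.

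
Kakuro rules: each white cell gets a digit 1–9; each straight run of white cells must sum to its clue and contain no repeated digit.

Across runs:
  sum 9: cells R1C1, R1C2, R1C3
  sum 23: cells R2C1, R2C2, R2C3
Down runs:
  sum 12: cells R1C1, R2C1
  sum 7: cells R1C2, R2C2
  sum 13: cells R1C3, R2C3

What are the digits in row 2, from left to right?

23 in 3 cells must be {6,8,9}.
The 23 across and the 7 down share only 6, so R2C2 = 6.
R1C2 = 7 − 6 = 1 completes the 7 down.
Nothing is forced directly, so branch on R1C1, whose candidates are 3 or 5. If R1C1 = 5: then R1C3 would have to be in {3} for the 9 across but in {4,5,6,7,8,9} for the 13 down — contradiction. So R1C1 = 3.
R1C3 = 9 − 4 = 5 completes the 9 across.
R2C1 = 12 − 3 = 9 completes the 12 down.
R2C3 = 23 − 15 = 8 completes the 23 across.

9, 6, 8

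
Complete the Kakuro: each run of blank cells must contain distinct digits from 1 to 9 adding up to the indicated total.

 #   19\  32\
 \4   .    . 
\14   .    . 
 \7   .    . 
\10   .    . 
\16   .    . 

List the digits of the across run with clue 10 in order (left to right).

4 in 2 cells must be {1,3}; 16 in 2 cells must be {7,9}.
Only 3 fits R1C2 under both its across sum 4 and down sum 32.
Given what's placed, R3C2 must be 5 to fit the 7 across and 32 down.
R1C1 = 4 − 3 = 1 completes the 4 across.
R3C1 = 7 − 5 = 2 completes the 7 across.
No cell is forced outright now. R5C1 can only be 7 or 9 (the digits allowed by both its 16 across and its 19 down). If R5C1 = 9: then R2C1 would have to be in {5,6,8,9} for the 14 across but in {3,4} for the 19 down — contradiction. So R5C1 = 7.
R5C2 = 16 − 7 = 9 completes the 16 across.
Given what's placed, R2C2 must be 8 to fit the 14 across and 32 down.
R4C2 = 32 − 25 = 7 completes the 32 down.
R2C1 = 14 − 8 = 6 completes the 14 across.
R4C1 = 10 − 7 = 3 completes the 10 across.

3 7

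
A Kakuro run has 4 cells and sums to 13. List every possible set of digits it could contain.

{1,2,3,7}; {1,2,4,6}; {1,3,4,5}

4 distinct digits from 1–9 sum between 10 and 30.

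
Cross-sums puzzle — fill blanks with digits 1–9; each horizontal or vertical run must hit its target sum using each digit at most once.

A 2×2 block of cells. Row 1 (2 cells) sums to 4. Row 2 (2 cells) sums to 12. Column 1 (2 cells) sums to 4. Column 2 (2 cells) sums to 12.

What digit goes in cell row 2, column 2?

4 in 2 cells must be {1,3}.
The 4 across and the 12 down share only 3, so (1,2) = 3.
The 12 across and the 4 down share only 3, so (2,1) = 3.
(2,2) = 12 − 3 = 9 completes the 12 across.
(1,1) = 4 − 3 = 1 completes the 4 across.

9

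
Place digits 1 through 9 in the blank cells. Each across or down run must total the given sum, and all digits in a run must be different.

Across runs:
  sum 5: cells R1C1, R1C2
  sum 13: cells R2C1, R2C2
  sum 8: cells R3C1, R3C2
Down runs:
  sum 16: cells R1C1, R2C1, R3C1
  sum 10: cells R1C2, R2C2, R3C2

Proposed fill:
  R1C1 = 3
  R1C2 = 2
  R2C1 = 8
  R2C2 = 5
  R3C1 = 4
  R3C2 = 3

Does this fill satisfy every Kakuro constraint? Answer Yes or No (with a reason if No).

No — the down run R1C1–R3C1 sums to 15, not 16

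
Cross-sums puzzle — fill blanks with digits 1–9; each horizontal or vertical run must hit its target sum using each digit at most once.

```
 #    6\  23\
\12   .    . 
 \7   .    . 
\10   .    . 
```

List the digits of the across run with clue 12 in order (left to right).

3 9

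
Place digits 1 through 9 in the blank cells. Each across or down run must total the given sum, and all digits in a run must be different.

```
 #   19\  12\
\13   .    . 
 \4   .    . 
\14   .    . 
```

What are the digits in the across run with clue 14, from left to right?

9, 5

4 in 2 cells must be {1,3}.
The 4 across and the 19 down share only 3, so R2C1 = 3.
R2C2 = 4 − 3 = 1 completes the 4 across.
Given what's placed, R3C1 must be 9 to fit the 14 across and 19 down.
R3C2 = 14 − 9 = 5 completes the 14 across.
R1C1 = 19 − 12 = 7 completes the 19 down.
R1C2 = 13 − 7 = 6 completes the 13 across.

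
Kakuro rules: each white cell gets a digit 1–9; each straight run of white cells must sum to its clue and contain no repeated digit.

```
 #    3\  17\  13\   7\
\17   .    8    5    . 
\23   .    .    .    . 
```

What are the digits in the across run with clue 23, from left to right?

3 in 2 cells must be {1,2}; 17 in 2 cells must be {8,9}.
Given what's placed, R1C1 must be 1 to fit the 17 across and 3 down.
R1C4 = 17 − 14 = 3 completes the 17 across.
R2C1 = 3 − 1 = 2 completes the 3 down.
R2C2 = 17 − 8 = 9 completes the 17 down.
R2C3 = 13 − 5 = 8 completes the 13 down.
R2C4 = 23 − 19 = 4 completes the 23 across.

2 9 8 4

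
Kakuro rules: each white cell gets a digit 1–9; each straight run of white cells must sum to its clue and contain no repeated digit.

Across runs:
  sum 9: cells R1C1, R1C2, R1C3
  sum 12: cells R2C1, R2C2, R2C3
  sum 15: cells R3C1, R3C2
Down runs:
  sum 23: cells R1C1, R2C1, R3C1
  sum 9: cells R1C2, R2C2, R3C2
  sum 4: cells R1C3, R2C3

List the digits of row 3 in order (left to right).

9 6

23 in 3 cells must be {6,8,9}; 4 in 2 cells must be {1,3}.
Only 6 fits R1C1 under both its across sum 9 and down sum 23.
Given what's placed, R1C3 must be 1 to fit the 9 across and 4 down.
R2C3 = 4 − 1 = 3 completes the 4 down.
Intersecting the 15 across with the 9 down forces R3C2 = 6.
R1C2 = 9 − 7 = 2 completes the 9 across.
Given what's placed, R2C1 must be 8 to fit the 12 across and 23 down.
R2C2 = 12 − 11 = 1 completes the 12 across.
R3C1 = 15 − 6 = 9 completes the 15 across.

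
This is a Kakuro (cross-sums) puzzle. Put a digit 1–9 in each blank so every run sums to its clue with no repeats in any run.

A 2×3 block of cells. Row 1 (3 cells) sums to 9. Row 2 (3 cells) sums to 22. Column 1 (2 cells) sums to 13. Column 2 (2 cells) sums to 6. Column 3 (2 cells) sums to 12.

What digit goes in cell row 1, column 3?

3

The 22 across and the 6 down share only 5, so (2,2) = 5.
(1,2) = 6 − 5 = 1 completes the 6 down.
Nothing is forced directly, so branch on (1,1), whose candidates are 5 or 6. If (1,1) = 6: then (1,3) would have to be in {2} for the 9 across but in {3,4,5,7,8,9} for the 12 down — contradiction. So (1,1) = 5.
(1,3) = 9 − 6 = 3 completes the 9 across.
(2,1) = 13 − 5 = 8 completes the 13 down.
(2,3) = 22 − 13 = 9 completes the 22 across.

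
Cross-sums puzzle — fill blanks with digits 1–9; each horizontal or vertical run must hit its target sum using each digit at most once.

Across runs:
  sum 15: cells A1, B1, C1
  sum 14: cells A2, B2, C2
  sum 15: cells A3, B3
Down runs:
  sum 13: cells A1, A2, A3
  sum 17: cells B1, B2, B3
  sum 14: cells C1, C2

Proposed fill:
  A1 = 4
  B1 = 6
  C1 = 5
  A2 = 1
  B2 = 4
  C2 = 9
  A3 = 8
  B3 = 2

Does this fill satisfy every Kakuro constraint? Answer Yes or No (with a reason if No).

No — the across run A3–B3 sums to 10, not 15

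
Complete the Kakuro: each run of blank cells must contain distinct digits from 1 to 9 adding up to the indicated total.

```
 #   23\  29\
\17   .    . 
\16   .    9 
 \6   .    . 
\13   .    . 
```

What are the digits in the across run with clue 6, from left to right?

1, 5

17 in 2 cells must be {8,9}; 16 in 2 cells must be {7,9}; 29 in 4 cells must be {5,7,8,9}.
R1C2 = 8: the only remaining digit allowed by both the 17 across and the 29 down.
R2C1 = 16 − 9 = 7 completes the 16 across.
Given what's placed, R3C2 must be 5 to fit the 6 across and 29 down.
R4C2 = 29 − 22 = 7 completes the 29 down.
R1C1 = 17 − 8 = 9 completes the 17 across.
R3C1 = 6 − 5 = 1 completes the 6 across.
R4C1 = 13 − 7 = 6 completes the 13 across.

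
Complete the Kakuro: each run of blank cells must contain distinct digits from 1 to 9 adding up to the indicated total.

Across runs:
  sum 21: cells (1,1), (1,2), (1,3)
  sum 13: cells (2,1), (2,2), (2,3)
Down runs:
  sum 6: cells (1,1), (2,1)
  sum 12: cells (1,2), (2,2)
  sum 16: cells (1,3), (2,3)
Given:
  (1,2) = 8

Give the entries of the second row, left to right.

2 4 7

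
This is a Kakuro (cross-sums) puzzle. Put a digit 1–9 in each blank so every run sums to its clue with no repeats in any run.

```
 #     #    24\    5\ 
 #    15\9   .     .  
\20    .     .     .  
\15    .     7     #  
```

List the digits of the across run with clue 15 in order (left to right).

8 7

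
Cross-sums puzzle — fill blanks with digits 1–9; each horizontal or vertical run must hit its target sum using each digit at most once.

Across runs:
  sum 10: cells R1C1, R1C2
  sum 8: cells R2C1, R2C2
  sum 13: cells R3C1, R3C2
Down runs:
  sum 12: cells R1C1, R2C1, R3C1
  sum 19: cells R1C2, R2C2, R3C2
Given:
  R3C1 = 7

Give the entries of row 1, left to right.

R3C2 = 13 − 7 = 6 completes the 13 across.
R2C2 = 5: the only remaining digit allowed by both the 8 across and the 19 down.
R1C2 = 19 − 11 = 8 completes the 19 down.
R2C1 = 8 − 5 = 3 completes the 8 across.
R1C1 = 10 − 8 = 2 completes the 10 across.

2 8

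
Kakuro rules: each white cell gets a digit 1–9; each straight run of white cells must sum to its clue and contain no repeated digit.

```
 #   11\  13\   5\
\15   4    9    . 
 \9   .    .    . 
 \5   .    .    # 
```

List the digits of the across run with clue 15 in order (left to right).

4 9 2

R1C3 = 15 − 13 = 2 completes the 15 across.
R2C3 = 5 − 2 = 3 completes the 5 down.
R2C2 = 1: the only remaining digit allowed by both the 9 across and the 13 down.
R3C2 = 13 − 10 = 3 completes the 13 down.
R2C1 = 9 − 4 = 5 completes the 9 across.
R3C1 = 5 − 3 = 2 completes the 5 across.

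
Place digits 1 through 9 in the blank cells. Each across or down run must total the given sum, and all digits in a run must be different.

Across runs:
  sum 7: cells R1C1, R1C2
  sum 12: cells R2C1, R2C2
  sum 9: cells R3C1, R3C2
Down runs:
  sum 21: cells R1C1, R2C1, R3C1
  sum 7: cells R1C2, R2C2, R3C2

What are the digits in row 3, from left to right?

7 2

7 in 3 cells must be {1,2,4}.
The 12 across and the 7 down share only 4, so R2C2 = 4.
R2C1 = 12 − 4 = 8 completes the 12 across.
Nothing is forced directly, so branch on R1C1, whose candidates are 4 or 6. If R1C1 = 4: then R1C2 would have to be in {3} for the 7 across but in {1,2} for the 7 down — contradiction. So R1C1 = 6.
R1C2 = 7 − 6 = 1 completes the 7 across.
R3C1 = 21 − 14 = 7 completes the 21 down.
R3C2 = 9 − 7 = 2 completes the 9 across.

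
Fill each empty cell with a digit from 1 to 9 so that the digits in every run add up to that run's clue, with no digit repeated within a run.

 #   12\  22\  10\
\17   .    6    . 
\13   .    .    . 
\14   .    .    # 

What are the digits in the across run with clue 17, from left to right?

R3C2 = 9: the only remaining digit allowed by both the 14 across and the 22 down.
R2C2 = 22 − 15 = 7 completes the 22 down.
R3C1 = 14 − 9 = 5 completes the 14 across.
No cell is forced outright now. R2C1 can only be 1 or 4 (the digits allowed by both its 13 across and its 12 down). If R2C1 = 1: then R1C1 would have to be in {2,3,4,7,8,9} for the 17 across but in {6} for the 12 down — contradiction. So R2C1 = 4.
R1C1 = 12 − 9 = 3 completes the 12 down.
R1C3 = 17 − 9 = 8 completes the 17 across.
R2C3 = 13 − 11 = 2 completes the 13 across.

3 6 8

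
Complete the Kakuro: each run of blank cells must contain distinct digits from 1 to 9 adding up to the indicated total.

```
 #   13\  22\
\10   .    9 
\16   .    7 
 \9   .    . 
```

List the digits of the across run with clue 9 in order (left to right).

3 6

16 in 2 cells must be {7,9}.
R1C1 = 10 − 9 = 1 completes the 10 across.
R2C1 = 16 − 7 = 9 completes the 16 across.
R3C1 = 13 − 10 = 3 completes the 13 down.
R3C2 = 9 − 3 = 6 completes the 9 across.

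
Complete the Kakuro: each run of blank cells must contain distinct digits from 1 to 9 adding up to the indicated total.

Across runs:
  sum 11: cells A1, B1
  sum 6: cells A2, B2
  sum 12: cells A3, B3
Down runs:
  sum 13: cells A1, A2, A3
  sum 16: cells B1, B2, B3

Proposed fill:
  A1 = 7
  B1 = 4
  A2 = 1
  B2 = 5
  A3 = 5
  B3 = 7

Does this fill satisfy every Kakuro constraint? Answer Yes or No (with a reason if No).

Across: 7+4=11; 1+5=6; 5+7=12. Down: 7+1+5=13; 4+5+7=16. No digit repeats within any run.

Yes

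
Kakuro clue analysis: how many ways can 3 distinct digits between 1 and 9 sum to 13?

3 distinct digits from 1–9 sum between 6 and 24.

7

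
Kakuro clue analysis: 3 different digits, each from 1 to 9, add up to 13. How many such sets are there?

3 distinct digits from 1–9 sum between 6 and 24.

7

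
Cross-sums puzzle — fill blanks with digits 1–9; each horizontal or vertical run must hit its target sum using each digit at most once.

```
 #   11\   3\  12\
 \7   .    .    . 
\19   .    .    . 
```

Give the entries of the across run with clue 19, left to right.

7 in 3 cells must be {1,2,4}; 3 in 2 cells must be {1,2}.
The 7 across and the 12 down share only 4, so R1C3 = 4.
The 19 across and the 3 down share only 2, so R2C2 = 2.
R2C3 = 12 − 4 = 8 completes the 12 down.
R1C1 = 2: the only remaining digit allowed by both the 7 across and the 11 down.
R1C2 = 7 − 6 = 1 completes the 7 across.
R2C1 = 19 − 10 = 9 completes the 19 across.

9 2 8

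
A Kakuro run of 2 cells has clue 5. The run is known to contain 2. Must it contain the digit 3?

The only way to make 5 from 2 distinct digits under that restriction is {2,3}, which contains 3.

Yes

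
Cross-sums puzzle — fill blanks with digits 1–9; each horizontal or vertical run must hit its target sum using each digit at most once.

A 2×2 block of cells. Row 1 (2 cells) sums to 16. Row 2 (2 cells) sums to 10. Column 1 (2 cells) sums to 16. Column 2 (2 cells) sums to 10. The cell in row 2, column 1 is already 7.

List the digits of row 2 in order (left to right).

16 in 2 cells must be {7,9}.
(1,1) = 16 − 7 = 9 completes the 16 down.
(1,2) = 16 − 9 = 7 completes the 16 across.
(2,2) = 10 − 7 = 3 completes the 10 across.

7 3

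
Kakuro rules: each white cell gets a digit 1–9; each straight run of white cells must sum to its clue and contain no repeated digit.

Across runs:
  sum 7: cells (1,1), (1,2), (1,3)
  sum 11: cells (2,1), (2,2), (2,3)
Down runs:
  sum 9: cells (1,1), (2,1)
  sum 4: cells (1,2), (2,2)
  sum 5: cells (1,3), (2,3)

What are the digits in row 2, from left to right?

7 3 1

7 in 3 cells must be {1,2,4}; 4 in 2 cells must be {1,3}.
The 7 across and the 4 down share only 1, so (1,2) = 1.
(2,2) = 4 − 1 = 3 completes the 4 down.
Nothing is forced directly, so branch on (2,3), whose candidates are 1 or 2. If (2,3) = 2: then (1,3) would have to be in {2,4} for the 7 across but in {3} for the 5 down — contradiction. So (2,3) = 1.
(1,3) = 5 − 1 = 4 completes the 5 down.
(2,1) = 11 − 4 = 7 completes the 11 across.
(1,1) = 7 − 5 = 2 completes the 7 across.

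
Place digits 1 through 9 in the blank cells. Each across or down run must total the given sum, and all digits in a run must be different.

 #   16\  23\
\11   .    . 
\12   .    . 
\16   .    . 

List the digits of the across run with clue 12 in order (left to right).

16 in 2 cells must be {7,9}; 23 in 3 cells must be {6,8,9}.
The 16 across and the 23 down share only 9, so R3C2 = 9.
Given what's placed, R2C2 must be 8 to fit the 12 across and 23 down.
R3C1 = 16 − 9 = 7 completes the 16 across.
R1C2 = 23 − 17 = 6 completes the 23 down.
R2C1 = 12 − 8 = 4 completes the 12 across.
R1C1 = 11 − 6 = 5 completes the 11 across.

4 8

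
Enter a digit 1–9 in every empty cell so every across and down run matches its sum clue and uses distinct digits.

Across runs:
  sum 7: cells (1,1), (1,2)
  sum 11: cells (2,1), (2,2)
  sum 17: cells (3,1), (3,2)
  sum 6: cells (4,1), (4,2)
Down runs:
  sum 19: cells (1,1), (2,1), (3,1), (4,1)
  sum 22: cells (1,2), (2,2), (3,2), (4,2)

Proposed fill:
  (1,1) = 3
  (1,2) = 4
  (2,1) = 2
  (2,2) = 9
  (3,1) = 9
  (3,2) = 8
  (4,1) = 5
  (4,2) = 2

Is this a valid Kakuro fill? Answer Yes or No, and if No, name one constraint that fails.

No — the across run (4,1)–(4,2) sums to 7, not 6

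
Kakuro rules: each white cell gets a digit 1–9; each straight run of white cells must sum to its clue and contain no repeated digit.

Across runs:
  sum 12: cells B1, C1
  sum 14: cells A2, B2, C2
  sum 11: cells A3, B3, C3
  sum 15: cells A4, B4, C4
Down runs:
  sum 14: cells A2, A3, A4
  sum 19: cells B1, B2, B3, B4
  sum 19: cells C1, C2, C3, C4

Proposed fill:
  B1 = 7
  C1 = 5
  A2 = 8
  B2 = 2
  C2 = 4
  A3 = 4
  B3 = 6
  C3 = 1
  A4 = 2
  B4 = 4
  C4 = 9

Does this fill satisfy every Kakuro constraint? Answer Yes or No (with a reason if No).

Yes

Across: 7+5=12; 8+2+4=14; 4+6+1=11; 2+4+9=15. Down: 8+4+2=14; 7+2+6+4=19; 5+4+1+9=19. No digit repeats within any run.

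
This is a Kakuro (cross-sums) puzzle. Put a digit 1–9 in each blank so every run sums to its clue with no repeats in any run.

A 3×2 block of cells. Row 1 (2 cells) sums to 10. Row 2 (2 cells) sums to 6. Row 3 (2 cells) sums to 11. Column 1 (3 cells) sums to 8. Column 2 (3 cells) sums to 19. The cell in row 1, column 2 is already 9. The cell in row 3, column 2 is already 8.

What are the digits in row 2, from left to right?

4, 2

(1,1) = 10 − 9 = 1 completes the 10 across.
(2,2) = 19 − 17 = 2 completes the 19 down.
(3,1) = 11 − 8 = 3 completes the 11 across.
(2,1) = 6 − 2 = 4 completes the 6 across.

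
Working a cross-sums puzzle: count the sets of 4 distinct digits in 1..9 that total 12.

4 distinct digits from 1–9 sum between 10 and 30.
Enumerating: {1,2,3,6}, {1,2,4,5}.

2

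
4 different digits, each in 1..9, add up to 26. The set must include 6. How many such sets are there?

3

4 distinct digits from 1–9 sum between 10 and 30.
Keeping only sets containing 6.
Enumerating: {3,6,8,9}, {4,6,7,9}, {5,6,7,8}.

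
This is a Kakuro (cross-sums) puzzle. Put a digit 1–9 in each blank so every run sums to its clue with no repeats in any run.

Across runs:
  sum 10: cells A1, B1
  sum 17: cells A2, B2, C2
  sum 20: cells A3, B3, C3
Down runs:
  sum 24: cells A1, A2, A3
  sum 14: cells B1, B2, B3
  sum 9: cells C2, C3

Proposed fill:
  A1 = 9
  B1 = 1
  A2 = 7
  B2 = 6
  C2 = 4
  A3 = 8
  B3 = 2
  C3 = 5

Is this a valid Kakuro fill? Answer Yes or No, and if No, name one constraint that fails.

No — the across run A3–C3 sums to 15, not 20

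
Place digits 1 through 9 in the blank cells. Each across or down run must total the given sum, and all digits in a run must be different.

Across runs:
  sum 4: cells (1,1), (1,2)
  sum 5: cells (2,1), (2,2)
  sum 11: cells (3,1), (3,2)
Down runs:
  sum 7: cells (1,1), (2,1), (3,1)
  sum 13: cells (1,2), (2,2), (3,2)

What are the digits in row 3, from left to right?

4 in 2 cells must be {1,3}; 7 in 3 cells must be {1,2,4}.
The 4 across and the 7 down share only 1, so (1,1) = 1.
(1,2) = 4 − 1 = 3 completes the 4 across.
Nothing is forced directly, so branch on (2,1), whose candidates are 2 or 4. If (2,1) = 2: then (2,2) would have to be in {3} for the 5 across but in {1,2,4,6,8,9} for the 13 down — contradiction. So (2,1) = 4.
(2,2) = 5 − 4 = 1 completes the 5 across.
(3,1) = 7 − 5 = 2 completes the 7 down.
(3,2) = 11 − 2 = 9 completes the 11 across.

2 9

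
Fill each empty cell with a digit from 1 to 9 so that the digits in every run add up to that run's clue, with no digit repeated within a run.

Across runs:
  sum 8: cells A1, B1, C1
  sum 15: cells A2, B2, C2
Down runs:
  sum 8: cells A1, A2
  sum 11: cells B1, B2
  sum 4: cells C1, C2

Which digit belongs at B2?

7

4 in 2 cells must be {1,3}.
Nothing is forced directly, so branch on C1, whose candidates are 1 or 3. If C1 = 3: that forces A1 = 1, B1 = 4, A2 = 7, after which B2 would have to be in {2,3,5,6} for the 15 across but in {7} for the 11 down — contradiction. So C1 = 1.
C2 = 4 − 1 = 3 completes the 4 down.
Nothing is forced directly, so branch on A2, whose candidates are 5 or 7. If A2 = 7: then A1 would have to be in {2,3,4,5} for the 8 across but in {1} for the 8 down — contradiction. So A2 = 5.
A1 = 8 − 5 = 3 completes the 8 down.
B1 = 8 − 4 = 4 completes the 8 across.
B2 = 15 − 8 = 7 completes the 15 across.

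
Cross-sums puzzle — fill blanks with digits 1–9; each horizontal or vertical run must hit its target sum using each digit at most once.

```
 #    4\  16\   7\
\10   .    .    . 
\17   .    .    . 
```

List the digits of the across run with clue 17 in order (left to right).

4 in 2 cells must be {1,3}; 16 in 2 cells must be {7,9}.
The 10 across and the 16 down share only 7, so R1C2 = 7.
R2C2 = 16 − 7 = 9 completes the 16 down.
Given what's placed, R1C1 must be 1 to fit the 10 across and 4 down.
R1C3 = 10 − 8 = 2 completes the 10 across.
R2C1 = 4 − 1 = 3 completes the 4 down.
R2C3 = 17 − 12 = 5 completes the 17 across.

3 9 5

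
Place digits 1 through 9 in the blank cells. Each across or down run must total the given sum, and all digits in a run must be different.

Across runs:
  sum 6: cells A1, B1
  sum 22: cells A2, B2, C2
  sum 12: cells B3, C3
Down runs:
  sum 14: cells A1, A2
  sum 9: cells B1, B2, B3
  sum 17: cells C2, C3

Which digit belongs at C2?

17 in 2 cells must be {8,9}.
The 6 across and the 14 down share only 5, so A1 = 5.
B1 = 6 − 5 = 1 completes the 6 across.
A2 = 14 − 5 = 9 completes the 14 down.
C2 = 8: the only remaining digit allowed by both the 22 across and the 17 down.
C3 = 17 − 8 = 9 completes the 17 down.
B2 = 22 − 17 = 5 completes the 22 across.
B3 = 12 − 9 = 3 completes the 12 across.

8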